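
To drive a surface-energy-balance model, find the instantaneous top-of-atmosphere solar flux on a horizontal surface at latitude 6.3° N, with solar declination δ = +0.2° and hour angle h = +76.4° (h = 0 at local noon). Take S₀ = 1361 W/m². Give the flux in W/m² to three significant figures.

cos θ_z = sin φ sin δ + cos φ cos δ cos h = 0.000383 + 0.233721 = 0.234104.
Flux = S₀ · cos θ_z = 1361 × 0.234104 = 318.6 W/m².

319 W/m²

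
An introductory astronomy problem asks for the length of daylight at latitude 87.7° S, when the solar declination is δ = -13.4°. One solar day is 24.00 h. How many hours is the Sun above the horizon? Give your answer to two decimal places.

24.00 h

Sunrise equation: cos H₀ = −tan φ · tan δ = -5.9315 ≤ −1, so the Sun never sets (polar day) and H₀ = π.
Daylight = 2H₀/(2π) × 24.00 h = (3.1416/π) × 24.00 = 24.00 h.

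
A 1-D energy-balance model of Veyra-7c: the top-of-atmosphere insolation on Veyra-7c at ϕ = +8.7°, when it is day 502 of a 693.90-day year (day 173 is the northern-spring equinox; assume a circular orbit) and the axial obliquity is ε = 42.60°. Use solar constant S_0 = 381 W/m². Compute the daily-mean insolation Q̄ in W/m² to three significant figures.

Solar longitude: L_s = 360° × (502 − 173)/693.90 = 170.687°.
sin δ = sin 42.60° × sin 170.687° = 0.10953, so δ = +6.288°.
cos h₀ = −tan(+8.7°) tan(+6.288°) = -0.0169, h₀ = 1.5877 rad.
Bracket: h₀ sin ϕ sin δ + cos ϕ cos δ sin h₀ = 1.5877×0.15126×0.10953 + 0.98849×0.99398×0.99986 = 0.026304 + 0.982402 = 1.008706.
Q̄ = (S_0/π) × [bracket] = (381/π) × 1.008706 = 122.3 W/m².

Q̄ ≈ 122 W/m²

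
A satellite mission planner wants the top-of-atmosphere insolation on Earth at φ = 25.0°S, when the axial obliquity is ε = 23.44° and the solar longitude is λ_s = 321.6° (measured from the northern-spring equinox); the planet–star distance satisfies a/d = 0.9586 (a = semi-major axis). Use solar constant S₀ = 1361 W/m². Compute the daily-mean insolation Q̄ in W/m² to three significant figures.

Solar declination: sin δ = sin ε · sin λ_s = sin 23.44° × sin 321.6° = -0.24709, so δ = -14.305°.
cos H₀ = −tan(-25.0°) tan(-14.305°) = -0.1189, H₀ = 1.6900 rad.
Bracket: H₀ sin φ sin δ + cos φ cos δ sin H₀ = 1.6900×-0.42262×-0.24709 + 0.90631×0.96899×0.99291 = 0.176479 + 0.871979 = 1.048458.
Inverse-square distance factor (a/d)² = 0.9586² = 0.918914.
Q̄ = (S₀/π) × 0.918914 × [bracket] = (1361/π) × 0.918914 × 1.048458 = 417.4 W/m².

Q̄ ≈ 417 W/m²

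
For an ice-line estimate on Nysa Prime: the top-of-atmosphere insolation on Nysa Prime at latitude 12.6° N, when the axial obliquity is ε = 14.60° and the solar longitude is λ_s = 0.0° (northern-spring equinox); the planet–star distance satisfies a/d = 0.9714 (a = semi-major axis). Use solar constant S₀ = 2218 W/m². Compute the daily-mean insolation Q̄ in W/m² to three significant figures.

Q̄ ≈ 650 W/m²

Solar declination: sin δ = sin ε · sin λ_s = sin 14.60° × sin 0.0° = 0.00000, so δ = +0.000°.
cos H₀ = −tan(+12.6°) tan(+0.000°) = -0.0000, H₀ = 1.5708 rad.
Bracket: H₀ sin φ sin δ + cos φ cos δ sin H₀ = 1.5708×0.21814×0.00000 + 0.97592×1.00000×1.00000 = 0.000000 + 0.975920 = 0.975920.
Inverse-square distance factor (a/d)² = 0.9714² = 0.943618.
Q̄ = (S₀/π) × 0.943618 × [bracket] = (2218/π) × 0.943618 × 0.975920 = 650.2 W/m².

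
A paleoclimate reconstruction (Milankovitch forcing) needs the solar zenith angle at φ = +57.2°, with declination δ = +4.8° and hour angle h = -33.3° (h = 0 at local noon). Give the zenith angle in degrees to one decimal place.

θ_z = 58.6°

cos θ_z = sin φ sin δ + cos φ cos δ cos h = 0.070337 + 0.451176 = 0.521513.
θ_z = arccos(0.521513) = 58.6°.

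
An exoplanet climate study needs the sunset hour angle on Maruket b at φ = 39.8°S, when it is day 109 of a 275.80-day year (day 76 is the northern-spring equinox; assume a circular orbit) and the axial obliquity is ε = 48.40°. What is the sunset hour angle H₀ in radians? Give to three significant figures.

H₀ = 1.05 rad

Solar longitude: λ_s = 360° × (109 − 76)/275.80 = 43.075°.
sin δ = sin 48.40° × sin 43.075° = 0.51071, so δ = +30.711°.
cos H₀ = −tan φ · tan δ = −tan(-39.8°) × tan(+30.711°) = 0.4949, so H₀ = 1.0531 rad = 60.34°.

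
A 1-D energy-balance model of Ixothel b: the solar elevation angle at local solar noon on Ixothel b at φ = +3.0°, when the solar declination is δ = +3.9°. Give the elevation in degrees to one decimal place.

At local noon the hour angle is zero, so the zenith angle equals |φ − δ| = |+3.0° − (+3.900°)| = 0.900°.
Elevation = 90° − 0.900° = 89.1°.

89.1°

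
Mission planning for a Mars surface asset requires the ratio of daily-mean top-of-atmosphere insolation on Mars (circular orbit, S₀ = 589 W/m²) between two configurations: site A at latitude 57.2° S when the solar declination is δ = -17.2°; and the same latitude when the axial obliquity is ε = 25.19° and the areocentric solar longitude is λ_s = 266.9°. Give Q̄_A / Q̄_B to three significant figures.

Q̄_A / Q̄_B ≈ 0.815

— Configuration A (φ=-57.2°):
cos H₀ = −tan(-57.2°) tan(-17.200°) = -0.4803, H₀ = 2.0718 rad.
Bracket: H₀ sin φ sin δ + cos φ cos δ sin H₀ = 2.0718×-0.84057×-0.29571 + 0.54171×0.95528×0.87709 = 0.514977 + 0.453881 = 0.968858.
Q̄ = (S₀/π) × [bracket] = (589/π) × 0.968858 = 181.65 W/m².
— Configuration B (φ=-57.2°):
sin δ = sin 25.19° × sin 266.9° = -0.42500, so δ = -25.151°.
cos H₀ = −tan(-57.2°) tan(-25.151°) = -0.7285, H₀ = 2.3870 rad.
Bracket: H₀ sin φ sin δ + cos φ cos δ sin H₀ = 2.3870×-0.84057×-0.42500 + 0.54171×0.90519×0.68500 = 0.852737 + 0.335890 = 1.188627.
Q̄ = (S₀/π) × [bracket] = (589/π) × 1.188627 = 222.85 W/m².
Ratio Q̄_A / Q̄_B = 181.65 / 222.85 = 0.8151.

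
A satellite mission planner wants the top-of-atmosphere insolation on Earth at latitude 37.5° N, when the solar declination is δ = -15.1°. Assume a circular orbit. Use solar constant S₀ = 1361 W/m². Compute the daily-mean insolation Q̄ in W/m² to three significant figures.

Q̄ ≈ 231 W/m²

cos H₀ = −tan(+37.5°) tan(-15.100°) = 0.2070, H₀ = 1.3622 rad.
Bracket: H₀ sin φ sin δ + cos φ cos δ sin H₀ = 1.3622×0.60876×-0.26050 + 0.79335×0.96547×0.97833 = -0.216020 + 0.749357 = 0.533337.
Q̄ = (S₀/π) × [bracket] = (1361/π) × 0.533337 = 231.1 W/m².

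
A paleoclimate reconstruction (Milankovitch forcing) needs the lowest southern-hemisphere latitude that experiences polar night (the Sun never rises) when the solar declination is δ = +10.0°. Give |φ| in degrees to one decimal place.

|φ| = 80.0°

Polar night requires cos H₀ = −tan φ tan δ ≥ 1, i.e. tan φ tan δ ≤ −1.
The boundary is |tan φ| · |tan δ| = 1, so |φ| = 90° − |δ| = 90° − 10.0° = 80.0° in the southern hemisphere.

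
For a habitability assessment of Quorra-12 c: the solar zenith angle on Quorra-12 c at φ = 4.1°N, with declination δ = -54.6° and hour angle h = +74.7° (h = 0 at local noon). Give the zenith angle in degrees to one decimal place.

cos θ_z = sin φ sin δ + cos φ cos δ cos h = -0.058280 + 0.152465 = 0.094185.
θ_z = arccos(0.094185) = 84.6°.

θ_z = 84.6°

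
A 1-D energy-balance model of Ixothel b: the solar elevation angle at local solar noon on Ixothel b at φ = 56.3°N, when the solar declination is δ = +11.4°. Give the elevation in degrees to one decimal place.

At local noon the hour angle is zero, so the zenith angle equals |φ − δ| = |+56.3° − (+11.400°)| = 44.900°.
Elevation = 90° − 44.900° = 45.1°.

45.1°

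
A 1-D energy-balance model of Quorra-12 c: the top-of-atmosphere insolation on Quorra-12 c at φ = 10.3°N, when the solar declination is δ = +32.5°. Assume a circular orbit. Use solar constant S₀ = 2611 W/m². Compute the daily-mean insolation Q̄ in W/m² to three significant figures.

cos H₀ = −tan(+10.3°) tan(+32.500°) = -0.1158, H₀ = 1.6868 rad.
Bracket: H₀ sin φ sin δ + cos φ cos δ sin H₀ = 1.6868×0.17880×0.53730 + 0.98389×0.84339×0.99328 = 0.162050 + 0.824227 = 0.986277.
Q̄ = (S₀/π) × [bracket] = (2611/π) × 0.986277 = 819.7 W/m².

Q̄ ≈ 820 W/m²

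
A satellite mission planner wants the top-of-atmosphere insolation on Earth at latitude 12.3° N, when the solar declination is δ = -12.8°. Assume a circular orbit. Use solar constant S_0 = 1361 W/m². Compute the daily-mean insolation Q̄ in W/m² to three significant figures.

Q̄ ≈ 381 W/m²

cos h₀ = −tan(+12.3°) tan(-12.800°) = 0.0495, h₀ = 1.5212 rad.
Bracket: h₀ sin ϕ sin δ + cos ϕ cos δ sin h₀ = 1.5212×0.21303×-0.22155 + 0.97705×0.97515×0.99877 = -0.071796 + 0.951598 = 0.879802.
Q̄ = (S_0/π) × [bracket] = (1361/π) × 0.879802 = 381.1 W/m².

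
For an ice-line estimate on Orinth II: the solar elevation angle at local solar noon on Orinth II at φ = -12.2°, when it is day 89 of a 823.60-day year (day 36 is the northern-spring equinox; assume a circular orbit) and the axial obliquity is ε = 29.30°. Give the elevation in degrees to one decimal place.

66.7°

Solar longitude: λ_s = 360° × (89 − 36)/823.60 = 23.167°.
sin δ = sin 29.30° × sin 23.167° = 0.19253, so δ = +11.100°.
At local noon the hour angle is zero, so the zenith angle equals |φ − δ| = |-12.2° − (+11.100°)| = 23.300°.
Elevation = 90° − 23.300° = 66.7°.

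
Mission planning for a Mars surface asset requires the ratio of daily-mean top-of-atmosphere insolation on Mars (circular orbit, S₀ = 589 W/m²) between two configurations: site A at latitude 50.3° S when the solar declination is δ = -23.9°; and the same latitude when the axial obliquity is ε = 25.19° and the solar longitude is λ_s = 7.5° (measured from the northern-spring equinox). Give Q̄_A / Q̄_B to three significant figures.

— Configuration A (φ=-50.3°):
cos H₀ = −tan(-50.3°) tan(-23.900°) = -0.5338, H₀ = 2.1338 rad.
Bracket: H₀ sin φ sin δ + cos φ cos δ sin H₀ = 2.1338×-0.76940×-0.40514 + 0.63877×0.91425×0.84563 = 0.665137 + 0.493844 = 1.158981.
Q̄ = (S₀/π) × [bracket] = (589/π) × 1.158981 = 217.29 W/m².
— Configuration B (φ=-50.3°):
Solar declination: sin δ = sin ε · sin λ_s = sin 25.19° × sin 7.5° = 0.05555, so δ = +3.185°.
cos H₀ = −tan(-50.3°) tan(+3.185°) = 0.0670, H₀ = 1.5037 rad.
Bracket: H₀ sin φ sin δ + cos φ cos δ sin H₀ = 1.5037×-0.76940×0.05555 + 0.63877×0.99846×0.99775 = -0.064268 + 0.636351 = 0.572083.
Q̄ = (S₀/π) × [bracket] = (589/π) × 0.572083 = 107.26 W/m².
Ratio Q̄_A / Q̄_B = 217.29 / 107.26 = 2.026.

Q̄_A / Q̄_B ≈ 2.03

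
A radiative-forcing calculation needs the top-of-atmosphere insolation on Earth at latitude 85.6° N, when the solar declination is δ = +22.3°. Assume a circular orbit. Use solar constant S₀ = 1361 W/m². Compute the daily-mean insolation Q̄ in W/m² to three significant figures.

cos H₀ = −tan(+85.6°) tan(+22.300°) = -5.3301 ≤ −1 ⇒ polar day, H₀ = π.
Bracket: H₀ sin φ sin δ + cos φ cos δ sin H₀ = 3.1416×0.99705×0.37946 + 0.07672×0.92521×0.00000 = 1.188595 + 0.000000 = 1.188595.
Q̄ = (S₀/π) × [bracket] = (1361/π) × 1.188595 = 514.9 W/m².

Q̄ ≈ 515 W/m²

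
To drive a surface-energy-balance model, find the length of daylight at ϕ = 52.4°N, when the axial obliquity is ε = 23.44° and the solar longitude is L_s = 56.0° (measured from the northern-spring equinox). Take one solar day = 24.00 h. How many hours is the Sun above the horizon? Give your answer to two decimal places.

Solar declination: sin δ = sin ε · sin L_s = sin 23.44° × sin 56.0° = 0.32978, so δ = +19.256°.
cos h₀ = −tan ϕ · tan δ = −tan(+52.4°) × tan(+19.256°) = -0.4536, so h₀ = 2.0416 rad = 116.98°.
Daylight = 2h₀/(2π) × 24.00 h = (2.0416/π) × 24.00 = 15.60 h.

15.60 h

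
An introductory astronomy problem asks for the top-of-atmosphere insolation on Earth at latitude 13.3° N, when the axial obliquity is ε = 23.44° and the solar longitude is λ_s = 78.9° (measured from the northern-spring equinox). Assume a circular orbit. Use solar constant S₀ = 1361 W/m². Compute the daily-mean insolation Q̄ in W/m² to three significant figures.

Solar declination: sin δ = sin ε · sin λ_s = sin 23.44° × sin 78.9° = 0.39035, so δ = +22.976°.
cos H₀ = −tan(+13.3°) tan(+22.976°) = -0.1002, H₀ = 1.6712 rad.
Bracket: H₀ sin φ sin δ + cos φ cos δ sin H₀ = 1.6712×0.23005×0.39035 + 0.97318×0.92067×0.99496 = 0.150074 + 0.891462 = 1.041536.
Q̄ = (S₀/π) × [bracket] = (1361/π) × 1.041536 = 451.2 W/m².

Q̄ ≈ 451 W/m²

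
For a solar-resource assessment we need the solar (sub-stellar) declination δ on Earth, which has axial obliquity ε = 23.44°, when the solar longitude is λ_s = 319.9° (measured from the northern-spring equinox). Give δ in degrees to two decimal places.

sin δ = sin ε · sin λ_s = sin 23.44° × sin 319.9° = -0.256225.
δ = arcsin(-0.256225) = -14.85°.

δ = -14.85°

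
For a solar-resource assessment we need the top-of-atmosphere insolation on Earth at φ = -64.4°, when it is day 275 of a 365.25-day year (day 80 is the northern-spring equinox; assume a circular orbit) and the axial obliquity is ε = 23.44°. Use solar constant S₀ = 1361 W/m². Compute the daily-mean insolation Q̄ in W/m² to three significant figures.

Q̄ ≈ 241 W/m²

Solar longitude: λ_s = 360° × (275 − 80)/365.25 = 192.197°.
sin δ = sin 23.44° × sin 192.197° = -0.08404, so δ = -4.821°.
cos H₀ = −tan(-64.4°) tan(-4.821°) = -0.1760, H₀ = 1.7478 rad.
Bracket: H₀ sin φ sin δ + cos φ cos δ sin H₀ = 1.7478×-0.90183×-0.08404 + 0.43209×0.99646×0.98438 = 0.132465 + 0.423835 = 0.556300.
Q̄ = (S₀/π) × [bracket] = (1361/π) × 0.556300 = 241.0 W/m².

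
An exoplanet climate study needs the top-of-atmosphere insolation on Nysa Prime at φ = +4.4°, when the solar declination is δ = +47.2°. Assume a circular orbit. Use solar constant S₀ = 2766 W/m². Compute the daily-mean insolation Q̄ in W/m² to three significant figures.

Q̄ ≈ 676 W/m²

cos H₀ = −tan(+4.4°) tan(+47.200°) = -0.0831, H₀ = 1.6540 rad.
Bracket: H₀ sin φ sin δ + cos φ cos δ sin H₀ = 1.6540×0.07672×0.73373 + 0.99705×0.67944×0.99654 = 0.093107 + 0.675092 = 0.768199.
Q̄ = (S₀/π) × [bracket] = (2766/π) × 0.768199 = 676.4 W/m².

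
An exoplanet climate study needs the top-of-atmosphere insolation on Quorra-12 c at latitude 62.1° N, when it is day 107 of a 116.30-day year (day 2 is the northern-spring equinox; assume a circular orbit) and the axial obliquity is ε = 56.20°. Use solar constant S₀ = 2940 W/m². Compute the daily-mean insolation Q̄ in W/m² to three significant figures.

Solar longitude: λ_s = 360° × (107 − 2)/116.30 = 325.021°.
sin δ = sin 56.20° × sin 325.021° = -0.47638, so δ = -28.449°.
cos H₀ = −tan(+62.1°) tan(-28.449°) = 1.0233 ≥ 1 ⇒ polar night, H₀ = 0 and Q̄ = 0.

Q̄ ≈ 0.00 W/m²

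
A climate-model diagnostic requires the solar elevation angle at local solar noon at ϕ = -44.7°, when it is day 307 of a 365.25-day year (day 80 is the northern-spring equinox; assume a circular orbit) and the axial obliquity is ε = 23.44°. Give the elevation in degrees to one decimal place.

61.3°

Solar longitude: L_s = 360° × (307 − 80)/365.25 = 223.737°.
sin δ = sin 23.44° × sin 223.737° = -0.27501, so δ = -15.963°.
At local noon the hour angle is zero, so the zenith angle equals |ϕ − δ| = |-44.7° − (-15.963°)| = 28.737°.
Elevation = 90° − 28.737° = 61.3°.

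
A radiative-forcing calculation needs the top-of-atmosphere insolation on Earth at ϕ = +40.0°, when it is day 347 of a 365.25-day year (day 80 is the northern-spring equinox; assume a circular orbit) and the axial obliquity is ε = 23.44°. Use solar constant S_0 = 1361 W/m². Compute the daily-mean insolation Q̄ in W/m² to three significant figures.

Solar longitude: L_s = 360° × (347 − 80)/365.25 = 263.162°.
sin δ = sin 23.44° × sin 263.162° = -0.39496, so δ = -23.263°.
cos h₀ = −tan(+40.0°) tan(-23.263°) = 0.3607, h₀ = 1.2017 rad.
Bracket: h₀ sin ϕ sin δ + cos ϕ cos δ sin h₀ = 1.2017×0.64279×-0.39496 + 0.76604×0.91870×0.93267 = -0.305083 + 0.656377 = 0.351294.
Q̄ = (S_0/π) × [bracket] = (1361/π) × 0.351294 = 152.2 W/m².

Q̄ ≈ 152 W/m²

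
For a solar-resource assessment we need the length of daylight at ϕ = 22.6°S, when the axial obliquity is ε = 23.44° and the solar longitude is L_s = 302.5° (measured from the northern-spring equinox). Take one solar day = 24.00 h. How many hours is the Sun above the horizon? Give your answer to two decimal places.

Solar declination: sin δ = sin ε · sin L_s = sin 23.44° × sin 302.5° = -0.33549, so δ = -19.602°.
cos h₀ = −tan ϕ · tan δ = −tan(-22.6°) × tan(-19.602°) = -0.1482, so h₀ = 1.7196 rad = 98.53°.
Daylight = 2h₀/(2π) × 24.00 h = (1.7196/π) × 24.00 = 13.14 h.

13.14 h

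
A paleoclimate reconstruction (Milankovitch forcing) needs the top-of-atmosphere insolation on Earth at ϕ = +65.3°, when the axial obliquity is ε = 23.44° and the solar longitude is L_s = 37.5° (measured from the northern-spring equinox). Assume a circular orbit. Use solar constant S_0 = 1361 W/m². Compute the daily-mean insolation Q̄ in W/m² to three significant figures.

Solar declination: sin δ = sin ε · sin L_s = sin 23.44° × sin 37.5° = 0.24216, so δ = +14.014°.
cos h₀ = −tan(+65.3°) tan(+14.014°) = -0.5426, h₀ = 2.1444 rad.
Bracket: h₀ sin ϕ sin δ + cos ϕ cos δ sin h₀ = 2.1444×0.90851×0.24216 + 0.41787×0.97024×0.83996 = 0.471778 + 0.340549 = 0.812327.
Q̄ = (S_0/π) × [bracket] = (1361/π) × 0.812327 = 351.9 W/m².

Q̄ ≈ 352 W/m²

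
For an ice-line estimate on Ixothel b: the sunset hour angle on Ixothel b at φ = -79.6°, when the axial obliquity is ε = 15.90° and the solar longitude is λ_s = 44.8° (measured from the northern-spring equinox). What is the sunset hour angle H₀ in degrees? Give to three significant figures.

H₀ = 0.00°

Solar declination: sin δ = sin ε · sin λ_s = sin 15.90° × sin 44.8° = 0.19304, so δ = +11.130°.
cos H₀ = −tan φ · tan δ = 1.0720 ≥ 1, so the host star never rises (polar night) and H₀ = 0.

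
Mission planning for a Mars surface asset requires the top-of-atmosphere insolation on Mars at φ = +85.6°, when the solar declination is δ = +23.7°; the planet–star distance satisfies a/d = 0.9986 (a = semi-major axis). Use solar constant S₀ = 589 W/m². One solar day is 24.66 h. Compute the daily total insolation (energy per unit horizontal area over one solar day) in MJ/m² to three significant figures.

20.9 MJ/m²

cos H₀ = −tan(+85.6°) tan(+23.700°) = -5.7049 ≤ −1 ⇒ polar day, H₀ = π.
Bracket: H₀ sin φ sin δ + cos φ cos δ sin H₀ = 3.1416×0.99705×0.40195 + 0.07672×0.91566×0.00000 = 1.259041 + 0.000000 = 1.259041.
Inverse-square distance factor (a/d)² = 0.9986² = 0.997202.
Q̄ = (S₀/π) × 0.997202 × [bracket] = (589/π) × 0.997202 × 1.259041 = 235.39 W/m².
Daily total = Q̄ × 24.66 h × 3600 s/h = 235.39 × 24.66 × 3600 / 10⁶ = 20.90 MJ/m².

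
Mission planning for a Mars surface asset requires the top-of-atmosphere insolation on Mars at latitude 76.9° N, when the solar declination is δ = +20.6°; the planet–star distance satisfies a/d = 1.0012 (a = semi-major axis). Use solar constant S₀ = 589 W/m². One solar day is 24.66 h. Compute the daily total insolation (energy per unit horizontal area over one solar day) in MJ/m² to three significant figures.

18.0 MJ/m²

cos H₀ = −tan(+76.9°) tan(+20.600°) = -1.6152 ≤ −1 ⇒ polar day, H₀ = π.
Bracket: H₀ sin φ sin δ + cos φ cos δ sin H₀ = 3.1416×0.97398×0.35184 + 0.22665×0.93606×0.00000 = 1.076580 + 0.000000 = 1.076580.
Inverse-square distance factor (a/d)² = 1.0012² = 1.002401.
Q̄ = (S₀/π) × 1.002401 × [bracket] = (589/π) × 1.002401 × 1.076580 = 202.33 W/m².
Daily total = Q̄ × 24.66 h × 3600 s/h = 202.33 × 24.66 × 3600 / 10⁶ = 17.96 MJ/m².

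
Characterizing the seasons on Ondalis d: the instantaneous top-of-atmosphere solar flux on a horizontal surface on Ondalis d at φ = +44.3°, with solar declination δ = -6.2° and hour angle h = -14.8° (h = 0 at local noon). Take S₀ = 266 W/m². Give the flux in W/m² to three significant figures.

163 W/m²

cos θ_z = sin φ sin δ + cos φ cos δ cos h = -0.075428 + 0.687901 = 0.612473.
Flux = S₀ · cos θ_z = 266 × 0.612473 = 162.9 W/m².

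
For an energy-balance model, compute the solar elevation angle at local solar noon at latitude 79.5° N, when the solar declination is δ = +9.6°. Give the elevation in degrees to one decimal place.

At local noon the hour angle is zero, so the zenith angle equals |φ − δ| = |+79.5° − (+9.600°)| = 69.900°.
Elevation = 90° − 69.900° = 20.1°.

20.1°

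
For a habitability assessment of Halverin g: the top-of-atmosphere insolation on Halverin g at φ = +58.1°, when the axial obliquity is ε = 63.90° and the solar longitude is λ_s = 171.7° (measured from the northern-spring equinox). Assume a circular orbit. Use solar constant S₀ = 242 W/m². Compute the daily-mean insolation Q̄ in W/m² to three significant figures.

Q̄ ≈ 54.6 W/m²

Solar declination: sin δ = sin ε · sin λ_s = sin 63.90° × sin 171.7° = 0.12964, so δ = +7.449°.
cos H₀ = −tan(+58.1°) tan(+7.449°) = -0.2100, H₀ = 1.7824 rad.
Bracket: H₀ sin φ sin δ + cos φ cos δ sin H₀ = 1.7824×0.84897×0.12964 + 0.52844×0.99156×0.97769 = 0.196172 + 0.512290 = 0.708462.
Q̄ = (S₀/π) × [bracket] = (242/π) × 0.708462 = 54.57 W/m².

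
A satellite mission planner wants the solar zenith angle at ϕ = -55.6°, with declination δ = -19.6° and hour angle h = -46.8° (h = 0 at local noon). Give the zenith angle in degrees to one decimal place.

cos θ_z = sin ϕ sin δ + cos ϕ cos δ cos h = 0.276786 + 0.364337 = 0.641123.
θ_z = arccos(0.641123) = 50.1°.

θ_z = 50.1°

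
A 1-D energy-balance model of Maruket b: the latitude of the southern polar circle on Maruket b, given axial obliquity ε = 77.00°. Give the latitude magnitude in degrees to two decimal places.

The polar circle is the lowest latitude that experiences at least one full rotation of continuous darkness at the northern-summer solstice; it lies at |ϕ| = 90° − ε = 90° − 77.00° = 13.00°.

13.00°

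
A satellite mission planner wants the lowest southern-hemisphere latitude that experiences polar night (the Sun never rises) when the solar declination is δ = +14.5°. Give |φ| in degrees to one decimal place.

|φ| = 75.5°

Polar night requires cos H₀ = −tan φ tan δ ≥ 1, i.e. tan φ tan δ ≤ −1.
The boundary is |tan φ| · |tan δ| = 1, so |φ| = 90° − |δ| = 90° − 14.5° = 75.5° in the southern hemisphere.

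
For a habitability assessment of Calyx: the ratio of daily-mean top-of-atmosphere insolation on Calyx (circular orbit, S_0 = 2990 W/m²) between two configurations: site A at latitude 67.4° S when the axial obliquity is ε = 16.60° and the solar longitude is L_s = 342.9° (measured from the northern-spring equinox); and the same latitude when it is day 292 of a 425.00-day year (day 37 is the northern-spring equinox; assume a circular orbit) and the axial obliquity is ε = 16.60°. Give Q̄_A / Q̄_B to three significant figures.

— Configuration A (ϕ=-67.4°):
Solar declination: sin δ = sin ε · sin L_s = sin 16.60° × sin 342.9° = -0.08400, so δ = -4.819°.
cos h₀ = −tan(-67.4°) tan(-4.819°) = -0.2025, h₀ = 1.7747 rad.
Bracket: h₀ sin ϕ sin δ + cos ϕ cos δ sin h₀ = 1.7747×-0.92321×-0.08400 + 0.38430×0.99647×0.97928 = 0.137627 + 0.375009 = 0.512636.
Q̄ = (S_0/π) × [bracket] = (2990/π) × 0.512636 = 487.90 W/m².
— Configuration B (ϕ=-67.4°):
Solar longitude: L_s = 360° × (292 − 37)/425.00 = 216.000°.
sin δ = sin 16.60° × sin 216.000° = -0.16792, so δ = -9.667°.
cos h₀ = −tan(-67.4°) tan(-9.667°) = -0.4092, h₀ = 1.9924 rad.
Bracket: h₀ sin ϕ sin δ + cos ϕ cos δ sin h₀ = 1.9924×-0.92321×-0.16792 + 0.38430×0.98580×0.91244 = 0.308873 + 0.345671 = 0.654544.
Q̄ = (S_0/π) × [bracket] = (2990/π) × 0.654544 = 622.96 W/m².
Ratio Q̄_A / Q̄_B = 487.90 / 622.96 = 0.7832.

Q̄_A / Q̄_B ≈ 0.783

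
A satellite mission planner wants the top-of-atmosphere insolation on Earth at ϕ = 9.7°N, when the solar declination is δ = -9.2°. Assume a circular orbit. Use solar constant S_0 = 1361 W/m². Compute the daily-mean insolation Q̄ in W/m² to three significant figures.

Q̄ ≈ 403 W/m²

cos h₀ = −tan(+9.7°) tan(-9.200°) = 0.0277, h₀ = 1.5431 rad.
Bracket: h₀ sin ϕ sin δ + cos ϕ cos δ sin h₀ = 1.5431×0.16849×-0.15988 + 0.98570×0.98714×0.99962 = -0.041568 + 0.972654 = 0.931086.
Q̄ = (S_0/π) × [bracket] = (1361/π) × 0.931086 = 403.4 W/m².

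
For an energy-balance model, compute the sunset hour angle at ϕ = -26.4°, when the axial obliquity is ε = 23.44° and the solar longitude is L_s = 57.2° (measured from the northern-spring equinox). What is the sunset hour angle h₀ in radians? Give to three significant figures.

h₀ = 1.39 rad

Solar declination: sin δ = sin ε · sin L_s = sin 23.44° × sin 57.2° = 0.33437, so δ = +19.534°.
cos h₀ = −tan ϕ · tan δ = −tan(-26.4°) × tan(+19.534°) = 0.1761, so h₀ = 1.3938 rad = 79.86°.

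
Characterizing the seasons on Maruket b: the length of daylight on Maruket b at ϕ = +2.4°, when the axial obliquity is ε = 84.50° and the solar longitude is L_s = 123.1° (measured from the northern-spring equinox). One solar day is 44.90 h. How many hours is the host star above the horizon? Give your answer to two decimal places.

23.36 h

Solar declination: sin δ = sin ε · sin L_s = sin 84.50° × sin 123.1° = 0.83386, so δ = +56.498°.
cos h₀ = −tan ϕ · tan δ = −tan(+2.4°) × tan(+56.498°) = -0.0633, so h₀ = 1.6342 rad = 93.63°.
Daylight = 2h₀/(2π) × 44.90 h = (1.6342/π) × 44.90 = 23.36 h.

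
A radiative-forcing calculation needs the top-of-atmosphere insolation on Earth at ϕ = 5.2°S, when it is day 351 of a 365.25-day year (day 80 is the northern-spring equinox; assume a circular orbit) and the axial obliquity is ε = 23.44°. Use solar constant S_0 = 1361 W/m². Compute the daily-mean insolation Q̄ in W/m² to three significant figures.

Q̄ ≈ 421 W/m²

Solar longitude: L_s = 360° × (351 − 80)/365.25 = 267.105°.
sin δ = sin 23.44° × sin 267.105° = -0.39728, so δ = -23.408°.
cos h₀ = −tan(-5.2°) tan(-23.408°) = -0.0394, h₀ = 1.6102 rad.
Bracket: h₀ sin ϕ sin δ + cos ϕ cos δ sin h₀ = 1.6102×-0.09063×-0.39728 + 0.99588×0.91770×0.99922 = 0.057976 + 0.913206 = 0.971182.
Q̄ = (S_0/π) × [bracket] = (1361/π) × 0.971182 = 420.7 W/m².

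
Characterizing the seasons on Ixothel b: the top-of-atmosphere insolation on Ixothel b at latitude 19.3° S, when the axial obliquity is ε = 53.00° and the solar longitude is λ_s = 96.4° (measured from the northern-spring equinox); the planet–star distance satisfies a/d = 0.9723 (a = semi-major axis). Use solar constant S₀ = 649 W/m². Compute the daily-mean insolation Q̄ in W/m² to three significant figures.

Q̄ ≈ 43.6 W/m²

Solar declination: sin δ = sin ε · sin λ_s = sin 53.00° × sin 96.4° = 0.79366, so δ = +52.529°.
cos H₀ = −tan(-19.3°) tan(+52.529°) = 0.4569, H₀ = 1.0963 rad.
Bracket: H₀ sin φ sin δ + cos φ cos δ sin H₀ = 1.0963×-0.33051×0.79366 + 0.94380×0.60836×0.88954 = -0.287573 + 0.510747 = 0.223174.
Inverse-square distance factor (a/d)² = 0.9723² = 0.945367.
Q̄ = (S₀/π) × 0.945367 × [bracket] = (649/π) × 0.945367 × 0.223174 = 43.59 W/m².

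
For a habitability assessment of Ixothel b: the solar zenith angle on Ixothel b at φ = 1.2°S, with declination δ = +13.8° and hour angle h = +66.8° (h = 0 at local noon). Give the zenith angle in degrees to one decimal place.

θ_z = 67.8°

cos θ_z = sin φ sin δ + cos φ cos δ cos h = -0.004995 + 0.382487 = 0.377492.
θ_z = arccos(0.377492) = 67.8°.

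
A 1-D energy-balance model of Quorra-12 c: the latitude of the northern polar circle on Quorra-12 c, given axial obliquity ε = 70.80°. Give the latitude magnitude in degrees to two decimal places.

The polar circle is the lowest latitude that experiences at least one full rotation of continuous daylight at the northern-summer solstice; it lies at |φ| = 90° − ε = 90° − 70.80° = 19.20°.

19.20°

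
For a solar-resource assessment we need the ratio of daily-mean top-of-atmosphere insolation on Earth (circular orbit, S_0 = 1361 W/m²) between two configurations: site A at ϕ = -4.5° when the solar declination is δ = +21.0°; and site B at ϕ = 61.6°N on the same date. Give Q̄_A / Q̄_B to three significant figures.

— Configuration A (ϕ=-4.5°):
cos h₀ = −tan(-4.5°) tan(+21.000°) = 0.0302, h₀ = 1.5406 rad.
Bracket: h₀ sin ϕ sin δ + cos ϕ cos δ sin h₀ = 1.5406×-0.07846×0.35837 + 0.99692×0.93358×0.99954 = -0.043318 + 0.930276 = 0.886958.
Q̄ = (S_0/π) × [bracket] = (1361/π) × 0.886958 = 384.25 W/m².
— Configuration B (ϕ=+61.6°):
cos h₀ = −tan(+61.6°) tan(+21.000°) = -0.7099, h₀ = 2.3602 rad.
Bracket: h₀ sin ϕ sin δ + cos ϕ cos δ sin h₀ = 2.3602×0.87965×0.35837 + 0.47562×0.93358×0.70426 = 0.744030 + 0.312712 = 1.056742.
Q̄ = (S_0/π) × [bracket] = (1361/π) × 1.056742 = 457.80 W/m².
Ratio Q̄_A / Q̄_B = 384.25 / 457.80 = 0.8393.

Q̄_A / Q̄_B ≈ 0.839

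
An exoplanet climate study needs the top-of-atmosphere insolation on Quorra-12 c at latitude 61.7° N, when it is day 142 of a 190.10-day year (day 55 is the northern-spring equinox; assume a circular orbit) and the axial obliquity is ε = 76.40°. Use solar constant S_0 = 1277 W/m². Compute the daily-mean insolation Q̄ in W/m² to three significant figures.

Q̄ ≈ 353 W/m²

Solar longitude: L_s = 360° × (142 − 55)/190.10 = 164.755°.
sin δ = sin 76.40° × sin 164.755° = 0.25557, so δ = +14.807°.
cos h₀ = −tan(+61.7°) tan(+14.807°) = -0.4909, h₀ = 2.0840 rad.
Bracket: h₀ sin ϕ sin δ + cos ϕ cos δ sin h₀ = 2.0840×0.88048×0.25557 + 0.47409×0.96679×0.87119 = 0.468951 + 0.399306 = 0.868257.
Q̄ = (S_0/π) × [bracket] = (1277/π) × 0.868257 = 352.9 W/m².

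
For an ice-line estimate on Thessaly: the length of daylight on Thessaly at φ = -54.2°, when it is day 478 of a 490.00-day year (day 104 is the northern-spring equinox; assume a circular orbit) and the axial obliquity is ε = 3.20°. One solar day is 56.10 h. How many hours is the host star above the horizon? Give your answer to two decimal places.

Solar longitude: λ_s = 360° × (478 − 104)/490.00 = 274.776°.
sin δ = sin 3.20° × sin 274.776° = -0.05563, so δ = -3.189°.
cos H₀ = −tan φ · tan δ = −tan(-54.2°) × tan(-3.189°) = -0.0772, so H₀ = 1.6481 rad = 94.43°.
Daylight = 2H₀/(2π) × 56.10 h = (1.6481/π) × 56.10 = 29.43 h.

29.43 h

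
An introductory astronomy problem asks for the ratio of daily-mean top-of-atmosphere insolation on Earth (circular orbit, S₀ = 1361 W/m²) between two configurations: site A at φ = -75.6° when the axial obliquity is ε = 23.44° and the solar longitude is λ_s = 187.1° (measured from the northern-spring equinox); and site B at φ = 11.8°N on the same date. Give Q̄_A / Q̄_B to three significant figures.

— Configuration A (φ=-75.6°):
Solar declination: sin δ = sin ε · sin λ_s = sin 23.44° × sin 187.1° = -0.04917, so δ = -2.818°.
cos H₀ = −tan(-75.6°) tan(-2.818°) = -0.1917, H₀ = 1.7637 rad.
Bracket: H₀ sin φ sin δ + cos φ cos δ sin H₀ = 1.7637×-0.96858×-0.04917 + 0.24869×0.99879×0.98145 = 0.083996 + 0.243781 = 0.327777.
Q̄ = (S₀/π) × [bracket] = (1361/π) × 0.327777 = 142.00 W/m².
— Configuration B (φ=+11.8°):
cos H₀ = −tan(+11.8°) tan(-2.818°) = 0.0103, H₀ = 1.5605 rad.
Bracket: H₀ sin φ sin δ + cos φ cos δ sin H₀ = 1.5605×0.20450×-0.04917 + 0.97887×0.99879×0.99995 = -0.015691 + 0.977637 = 0.961946.
Q̄ = (S₀/π) × [bracket] = (1361/π) × 0.961946 = 416.73 W/m².
Ratio Q̄_A / Q̄_B = 142.00 / 416.73 = 0.3407.

Q̄_A / Q̄_B ≈ 0.341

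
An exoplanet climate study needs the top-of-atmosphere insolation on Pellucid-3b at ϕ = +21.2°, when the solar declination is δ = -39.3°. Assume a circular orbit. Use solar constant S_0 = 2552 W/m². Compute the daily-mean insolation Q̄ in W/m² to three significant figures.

cos h₀ = −tan(+21.2°) tan(-39.300°) = 0.3175, h₀ = 1.2477 rad.
Bracket: h₀ sin ϕ sin δ + cos ϕ cos δ sin h₀ = 1.2477×0.36162×-0.63338 + 0.93232×0.77384×0.94827 = -0.285777 + 0.684145 = 0.398368.
Q̄ = (S_0/π) × [bracket] = (2552/π) × 0.398368 = 323.6 W/m².

Q̄ ≈ 324 W/m²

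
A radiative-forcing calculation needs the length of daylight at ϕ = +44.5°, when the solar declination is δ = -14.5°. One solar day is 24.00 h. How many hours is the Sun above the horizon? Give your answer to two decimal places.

10.04 h

cos h₀ = −tan ϕ · tan δ = −tan(+44.5°) × tan(-14.500°) = 0.2541, so h₀ = 1.3138 rad = 75.28°.
Daylight = 2h₀/(2π) × 24.00 h = (1.3138/π) × 24.00 = 10.04 h.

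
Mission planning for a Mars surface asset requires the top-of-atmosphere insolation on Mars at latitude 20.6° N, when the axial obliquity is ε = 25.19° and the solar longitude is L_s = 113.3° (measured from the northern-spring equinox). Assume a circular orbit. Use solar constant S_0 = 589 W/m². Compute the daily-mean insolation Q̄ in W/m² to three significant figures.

Solar declination: sin δ = sin ε · sin L_s = sin 25.19° × sin 113.3° = 0.39091, so δ = +23.011°.
cos h₀ = −tan(+20.6°) tan(+23.011°) = -0.1596, h₀ = 1.7311 rad.
Bracket: h₀ sin ϕ sin δ + cos ϕ cos δ sin h₀ = 1.7311×0.35184×0.39091 + 0.93606×0.92043×0.98718 = 0.238092 + 0.850532 = 1.088624.
Q̄ = (S_0/π) × [bracket] = (589/π) × 1.088624 = 204.1 W/m².

Q̄ ≈ 204 W/m²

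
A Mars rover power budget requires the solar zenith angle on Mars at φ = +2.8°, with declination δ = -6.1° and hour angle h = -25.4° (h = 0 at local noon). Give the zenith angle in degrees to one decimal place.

cos θ_z = sin φ sin δ + cos φ cos δ cos h = -0.005191 + 0.897148 = 0.891957.
θ_z = arccos(0.891957) = 26.9°.

θ_z = 26.9°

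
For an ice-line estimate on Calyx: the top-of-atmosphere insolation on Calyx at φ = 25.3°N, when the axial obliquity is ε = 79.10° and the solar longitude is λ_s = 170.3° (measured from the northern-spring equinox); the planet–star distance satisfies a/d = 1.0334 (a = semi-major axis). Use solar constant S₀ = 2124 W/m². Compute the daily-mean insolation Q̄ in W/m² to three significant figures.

Q̄ ≈ 726 W/m²

Solar declination: sin δ = sin ε · sin λ_s = sin 79.10° × sin 170.3° = 0.16545, so δ = +9.523°.
cos H₀ = −tan(+25.3°) tan(+9.523°) = -0.0793, H₀ = 1.6502 rad.
Bracket: H₀ sin φ sin δ + cos φ cos δ sin H₀ = 1.6502×0.42736×0.16545 + 0.90408×0.98622×0.99685 = 0.116680 + 0.888813 = 1.005493.
Inverse-square distance factor (a/d)² = 1.0334² = 1.067916.
Q̄ = (S₀/π) × 1.067916 × [bracket] = (2124/π) × 1.067916 × 1.005493 = 726.0 W/m².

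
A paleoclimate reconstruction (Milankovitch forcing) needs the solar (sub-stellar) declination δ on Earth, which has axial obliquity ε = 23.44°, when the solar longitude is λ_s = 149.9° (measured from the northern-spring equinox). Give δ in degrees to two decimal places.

δ = +11.51°

sin δ = sin ε · sin λ_s = sin 23.44° × sin 149.9° = 0.199495.
δ = arcsin(0.199495) = +11.51°.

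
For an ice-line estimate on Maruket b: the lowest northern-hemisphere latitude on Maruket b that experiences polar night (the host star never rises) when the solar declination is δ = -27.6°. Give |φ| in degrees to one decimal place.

|φ| = 62.4°

Polar night requires cos H₀ = −tan φ tan δ ≥ 1, i.e. tan φ tan δ ≤ −1.
The boundary is |tan φ| · |tan δ| = 1, so |φ| = 90° − |δ| = 90° − 27.6° = 62.4° in the northern hemisphere.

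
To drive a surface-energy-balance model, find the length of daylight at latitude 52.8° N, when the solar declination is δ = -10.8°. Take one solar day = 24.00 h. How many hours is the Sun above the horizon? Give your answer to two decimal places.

cos h₀ = −tan ϕ · tan δ = −tan(+52.8°) × tan(-10.800°) = 0.2513, so h₀ = 1.3168 rad = 75.44°.
Daylight = 2h₀/(2π) × 24.00 h = (1.3168/π) × 24.00 = 10.06 h.

10.06 h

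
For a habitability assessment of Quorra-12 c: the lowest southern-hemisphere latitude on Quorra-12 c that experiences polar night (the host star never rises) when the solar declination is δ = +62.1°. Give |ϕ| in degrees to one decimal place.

|ϕ| = 27.9°

Polar night requires cos h₀ = −tan ϕ tan δ ≥ 1, i.e. tan ϕ tan δ ≤ −1.
The boundary is |tan ϕ| · |tan δ| = 1, so |ϕ| = 90° − |δ| = 90° − 62.1° = 27.9° in the southern hemisphere.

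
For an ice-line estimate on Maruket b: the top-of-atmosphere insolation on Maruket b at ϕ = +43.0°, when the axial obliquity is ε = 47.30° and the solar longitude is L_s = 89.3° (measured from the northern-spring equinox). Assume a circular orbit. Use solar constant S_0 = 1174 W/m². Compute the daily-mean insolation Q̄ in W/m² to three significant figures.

Q̄ ≈ 588 W/m²

Solar declination: sin δ = sin ε · sin L_s = sin 47.30° × sin 89.3° = 0.73486, so δ = +47.295°.
cos h₀ = −tan(+43.0°) tan(+47.295°) = -1.0104 ≤ −1 ⇒ polar day, h₀ = π.
Bracket: h₀ sin ϕ sin δ + cos ϕ cos δ sin h₀ = 3.1416×0.68200×0.73486 + 0.73135×0.67822×0.00000 = 1.574490 + 0.000000 = 1.574490.
Q̄ = (S_0/π) × [bracket] = (1174/π) × 1.574490 = 588.4 W/m².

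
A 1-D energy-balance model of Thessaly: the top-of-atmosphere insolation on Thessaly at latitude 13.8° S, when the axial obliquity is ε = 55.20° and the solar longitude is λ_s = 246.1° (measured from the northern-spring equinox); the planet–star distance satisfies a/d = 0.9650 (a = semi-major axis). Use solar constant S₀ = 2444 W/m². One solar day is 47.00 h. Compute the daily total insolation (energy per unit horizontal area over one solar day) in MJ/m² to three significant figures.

116 MJ/m²

Solar declination: sin δ = sin ε · sin λ_s = sin 55.20° × sin 246.1° = -0.75074, so δ = -48.654°.
cos H₀ = −tan(-13.8°) tan(-48.654°) = -0.2791, H₀ = 1.8537 rad.
Bracket: H₀ sin φ sin δ + cos φ cos δ sin H₀ = 1.8537×-0.23853×-0.75074 + 0.97113×0.66060×0.96025 = 0.331949 + 0.616028 = 0.947977.
Inverse-square distance factor (a/d)² = 0.9650² = 0.931225.
Q̄ = (S₀/π) × 0.931225 × [bracket] = (2444/π) × 0.931225 × 0.947977 = 686.76 W/m².
Daily total = Q̄ × 47.00 h × 3600 s/h = 686.76 × 47.00 × 3600 / 10⁶ = 116.2 MJ/m².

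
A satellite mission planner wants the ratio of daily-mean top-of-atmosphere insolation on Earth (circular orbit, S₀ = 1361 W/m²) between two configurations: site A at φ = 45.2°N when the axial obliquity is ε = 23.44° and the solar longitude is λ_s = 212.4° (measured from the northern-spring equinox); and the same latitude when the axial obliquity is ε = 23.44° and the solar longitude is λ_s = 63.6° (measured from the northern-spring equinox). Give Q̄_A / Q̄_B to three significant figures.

Q̄_A / Q̄_B ≈ 0.423

— Configuration A (φ=+45.2°):
Solar declination: sin δ = sin ε · sin λ_s = sin 23.44° × sin 212.4° = -0.21315, so δ = -12.307°.
cos H₀ = −tan(+45.2°) tan(-12.307°) = 0.2197, H₀ = 1.3493 rad.
Bracket: H₀ sin φ sin δ + cos φ cos δ sin H₀ = 1.3493×0.70957×-0.21315 + 0.70463×0.97702×0.97557 = -0.204075 + 0.671619 = 0.467544.
Q̄ = (S₀/π) × [bracket] = (1361/π) × 0.467544 = 202.55 W/m².
— Configuration B (φ=+45.2°):
Solar declination: sin δ = sin ε · sin λ_s = sin 23.44° × sin 63.6° = 0.35630, so δ = +20.873°.
cos H₀ = −tan(+45.2°) tan(+20.873°) = -0.3840, H₀ = 1.9649 rad.
Bracket: H₀ sin φ sin δ + cos φ cos δ sin H₀ = 1.9649×0.70957×0.35630 + 0.70463×0.93437×0.92333 = 0.496766 + 0.607907 = 1.104673.
Q̄ = (S₀/π) × [bracket] = (1361/π) × 1.104673 = 478.57 W/m².
Ratio Q̄_A / Q̄_B = 202.55 / 478.57 = 0.4232.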